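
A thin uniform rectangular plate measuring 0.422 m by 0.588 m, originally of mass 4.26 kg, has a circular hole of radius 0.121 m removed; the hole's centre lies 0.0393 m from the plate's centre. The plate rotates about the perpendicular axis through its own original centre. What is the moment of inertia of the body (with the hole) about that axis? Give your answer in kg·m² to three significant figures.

Unpierced body about its centre: I₀ = (1/12)M(a²+b²) = (1/12)(4.26)[(0.422)² + (0.588)²] = 0.18596 kg·m².
The removed disk has mass m = M·πr²/(ab) = (4.26)·π(0.121)²/(0.422·0.588) = 0.78966 kg (same uniform areal density).
Its moment of inertia about the rotation axis (parallel-axis theorem): I_hole = (1/2)mr² + md² = (1/2)(0.78966)(0.121)² + (0.78966)(0.0393)² = 0.0070003 kg·m².
Treating the hole as negative mass, I = I₀ − I_hole = 0.18596 − 0.0070003 = 0.17896 kg·m².

0.179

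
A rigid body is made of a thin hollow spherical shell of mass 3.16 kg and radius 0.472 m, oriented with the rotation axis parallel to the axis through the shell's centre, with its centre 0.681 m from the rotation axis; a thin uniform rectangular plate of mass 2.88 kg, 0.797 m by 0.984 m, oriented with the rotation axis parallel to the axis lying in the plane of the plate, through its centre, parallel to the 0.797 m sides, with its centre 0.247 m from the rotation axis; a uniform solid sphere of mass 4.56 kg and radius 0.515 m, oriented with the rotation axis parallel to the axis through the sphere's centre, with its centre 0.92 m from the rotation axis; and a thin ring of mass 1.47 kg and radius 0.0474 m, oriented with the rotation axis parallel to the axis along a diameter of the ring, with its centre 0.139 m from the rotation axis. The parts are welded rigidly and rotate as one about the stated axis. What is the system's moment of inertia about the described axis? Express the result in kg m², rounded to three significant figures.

Spherical shell: I_cm = (2/3)MR² = (2/3)(3.16)(0.472)² = 0.46933 kg m²; centre at d = 0.681 m, so I = I_cm + Md² gives I = 0.46933 + (3.16)(0.681)² = 1.9348 kg m².
Rectangular plate: I_cm = (1/12)Mb² = (1/12)(2.88)(0.984)² = 0.23238 kg m²; centre at d = 0.247 m, so I = I_cm + Md² gives I = 0.23238 + (2.88)(0.247)² = 0.40809 kg m².
Solid sphere: I_cm = (2/5)MR² = (2/5)(4.56)(0.515)² = 0.48377 kg m²; centre at d = 0.92 m, so I = I_cm + Md² gives I = 0.48377 + (4.56)(0.92)² = 4.3434 kg m².
Thin ring: I_cm = (1/2)MR² = (1/2)(1.47)(0.0474)² = 0.0016514 kg m²; centre at d = 0.139 m, so I = I_cm + Md² gives I = 0.0016514 + (1.47)(0.139)² = 0.030053 kg m².
Total I = 1.9348 + 0.40809 + 4.3434 + 0.030053 = 6.7163 kg m².

6.72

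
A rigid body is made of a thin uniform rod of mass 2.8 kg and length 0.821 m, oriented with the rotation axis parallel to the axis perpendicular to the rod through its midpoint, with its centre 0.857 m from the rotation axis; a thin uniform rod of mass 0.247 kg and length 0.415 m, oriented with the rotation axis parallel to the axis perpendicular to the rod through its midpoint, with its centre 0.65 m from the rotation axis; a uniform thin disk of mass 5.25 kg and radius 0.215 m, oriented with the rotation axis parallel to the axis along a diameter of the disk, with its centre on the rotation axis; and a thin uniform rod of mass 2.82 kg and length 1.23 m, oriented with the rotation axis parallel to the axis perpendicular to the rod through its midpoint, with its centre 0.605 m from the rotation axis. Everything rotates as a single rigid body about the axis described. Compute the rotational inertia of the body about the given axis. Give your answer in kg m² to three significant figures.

3.77

Thin rod: I_cm = (1/12)ML² = (1/12)(2.8)(0.821)² = 0.15728 kg m²; centre at d = 0.857 m, so I = I_cm + Md² gives I = 0.15728 + (2.8)(0.857)² = 2.2137 kg m².
Thin rod: I_cm = (1/12)ML² = (1/12)(0.247)(0.415)² = 0.003545 kg m²; centre at d = 0.65 m, so I = I_cm + Md² gives I = 0.003545 + (0.247)(0.65)² = 0.1079 kg m².
Thin disk: I_cm = (1/4)MR² = (1/4)(5.25)(0.215)² = 0.06067 kg m²; axis through the centre, so I = 0.06067 kg m².
Thin rod: I_cm = (1/12)ML² = (1/12)(2.82)(1.23)² = 0.35553 kg m²; centre at d = 0.605 m, so I = I_cm + Md² gives I = 0.35553 + (2.82)(0.605)² = 1.3877 kg m².
Total I = 2.2137 + 0.1079 + 0.06067 + 1.3877 = 3.77 kg m².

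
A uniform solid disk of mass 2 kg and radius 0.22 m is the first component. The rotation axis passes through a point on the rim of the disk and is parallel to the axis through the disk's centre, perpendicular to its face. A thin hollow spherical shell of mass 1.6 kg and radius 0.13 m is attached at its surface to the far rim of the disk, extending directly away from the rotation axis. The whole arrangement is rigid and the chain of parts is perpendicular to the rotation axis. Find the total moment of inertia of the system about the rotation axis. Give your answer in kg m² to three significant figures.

Solid disk: I_cm = (1/2)MR² = (1/2)(2)(0.22)² = 0.0484 kg m²; centre at d = 0.22 m, so the parallel axis theorem gives I = 0.0484 + (2)(0.22)² = 0.1452 kg m².
Spherical shell: I_cm = (2/3)MR² = (2/3)(1.6)(0.13)² = 0.018027 kg m²; centre at d = 0.22 + 0.22 + 0.13 = 0.57 m, so the parallel axis theorem gives I = 0.018027 + (1.6)(0.57)² = 0.53787 kg m².
Total I = 0.1452 + 0.53787 = 0.68307 kg m².

0.683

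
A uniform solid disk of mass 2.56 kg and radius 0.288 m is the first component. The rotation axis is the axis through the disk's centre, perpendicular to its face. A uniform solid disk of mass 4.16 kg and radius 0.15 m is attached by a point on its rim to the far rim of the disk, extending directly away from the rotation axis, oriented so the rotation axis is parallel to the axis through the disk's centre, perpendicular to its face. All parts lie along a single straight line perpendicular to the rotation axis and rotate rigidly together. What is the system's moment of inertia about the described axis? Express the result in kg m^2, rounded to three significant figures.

0.951

Solid disk: I_cm = (1/2)MR² = (1/2)(2.56)(0.288)² = 0.10617 kg m^2; axis through the centre, so I = 0.10617 kg m^2.
Solid disk: I_cm = (1/2)MR² = (1/2)(4.16)(0.15)² = 0.0468 kg m^2; centre at d = 0.288 + 0.15 = 0.438 m, so I = I_cm + Md² gives I = 0.0468 + (4.16)(0.438)² = 0.84487 kg m^2.
Total I = 0.10617 + 0.84487 = 0.95104 kg m^2.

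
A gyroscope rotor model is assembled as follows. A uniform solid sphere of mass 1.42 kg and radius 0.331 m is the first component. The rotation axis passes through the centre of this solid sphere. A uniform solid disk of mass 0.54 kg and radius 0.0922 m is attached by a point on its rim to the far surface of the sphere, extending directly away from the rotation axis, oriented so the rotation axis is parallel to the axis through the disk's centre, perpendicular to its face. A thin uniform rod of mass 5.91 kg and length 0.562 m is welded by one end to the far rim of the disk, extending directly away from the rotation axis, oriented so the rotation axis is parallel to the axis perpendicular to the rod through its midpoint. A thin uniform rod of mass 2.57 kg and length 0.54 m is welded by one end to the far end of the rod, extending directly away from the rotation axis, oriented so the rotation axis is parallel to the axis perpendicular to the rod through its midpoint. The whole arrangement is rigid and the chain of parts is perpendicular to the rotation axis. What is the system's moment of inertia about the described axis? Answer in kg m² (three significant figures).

Solid sphere: I_cm = (2/5)MR² = (2/5)(1.42)(0.331)² = 0.062231 kg m²; axis through the centre, so I = 0.062231 kg m².
Solid disk: I_cm = (1/2)MR² = (1/2)(0.54)(0.0922)² = 0.0022952 kg m²; centre at d = 0.331 + 0.0922 = 0.4232 m, so the parallel axis theorem gives I = 0.0022952 + (0.54)(0.4232)² = 0.099008 kg m².
Thin rod: I_cm = (1/12)ML² = (1/12)(5.91)(0.562)² = 0.15555 kg m²; centre at d = 0.331 + 0.0922 + 0.0922 + 0.281 = 0.7964 m, so the parallel axis theorem gives I = 0.15555 + (5.91)(0.7964)² = 3.904 kg m².
Thin rod: I_cm = (1/12)ML² = (1/12)(2.57)(0.54)² = 0.062451 kg m²; centre at d = 0.331 + 0.0922 + 0.0922 + 0.281 + 0.281 + 0.27 = 1.3474 m, so the parallel axis theorem gives I = 0.062451 + (2.57)(1.3474)² = 4.7283 kg m².
Total I = 0.062231 + 0.099008 + 3.904 + 4.7283 = 8.7935 kg m².

8.79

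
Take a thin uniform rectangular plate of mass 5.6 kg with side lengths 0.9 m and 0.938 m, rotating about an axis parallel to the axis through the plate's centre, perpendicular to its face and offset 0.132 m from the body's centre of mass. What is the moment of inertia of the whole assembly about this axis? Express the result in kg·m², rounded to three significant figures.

I_cm = (1/12)M(a²+b²) = (1/12)(5.6)[(0.9)² + (0.938)²] = 0.78859 kg·m²; centre at d = 0.132 m, so I = I_cm + Md² gives I = 0.78859 + (5.6)(0.132)² = 0.88617 kg·m².

0.886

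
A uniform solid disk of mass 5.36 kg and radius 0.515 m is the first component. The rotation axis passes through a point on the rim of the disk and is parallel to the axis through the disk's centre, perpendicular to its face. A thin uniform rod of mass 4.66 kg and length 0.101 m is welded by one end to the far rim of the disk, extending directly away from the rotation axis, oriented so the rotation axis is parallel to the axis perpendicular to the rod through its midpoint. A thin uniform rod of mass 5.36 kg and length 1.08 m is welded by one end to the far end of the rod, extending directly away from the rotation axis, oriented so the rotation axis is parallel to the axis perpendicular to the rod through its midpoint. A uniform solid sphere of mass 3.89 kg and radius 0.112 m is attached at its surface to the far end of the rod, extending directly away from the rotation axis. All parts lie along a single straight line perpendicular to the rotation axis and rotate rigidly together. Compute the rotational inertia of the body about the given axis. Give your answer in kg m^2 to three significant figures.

Solid disk: I_cm = (1/2)MR² = (1/2)(5.36)(0.515)² = 0.7108 kg m^2; centre at d = 0.515 m, so I = I_cm + Md² gives I = 0.7108 + (5.36)(0.515)² = 2.1324 kg m^2.
Thin rod: I_cm = (1/12)ML² = (1/12)(4.66)(0.101)² = 0.0039614 kg m^2; centre at d = 0.515 + 0.515 + 0.0505 = 1.0805 m, so I = I_cm + Md² gives I = 0.0039614 + (4.66)(1.0805)² = 5.4444 kg m^2.
Thin rod: I_cm = (1/12)ML² = (1/12)(5.36)(1.08)² = 0.52099 kg m^2; centre at d = 0.515 + 0.515 + 0.0505 + 0.0505 + 0.54 = 1.671 m, so I = I_cm + Md² gives I = 0.52099 + (5.36)(1.671)² = 15.487 kg m^2.
Solid sphere: I_cm = (2/5)MR² = (2/5)(3.89)(0.112)² = 0.019518 kg m^2; centre at d = 0.515 + 0.515 + 0.0505 + 0.0505 + 0.54 + 0.54 + 0.112 = 2.323 m, so I = I_cm + Md² gives I = 0.019518 + (3.89)(2.323)² = 21.011 kg m^2.
Total I = 2.1324 + 5.4444 + 15.487 + 21.011 = 44.075 kg m^2.

44.1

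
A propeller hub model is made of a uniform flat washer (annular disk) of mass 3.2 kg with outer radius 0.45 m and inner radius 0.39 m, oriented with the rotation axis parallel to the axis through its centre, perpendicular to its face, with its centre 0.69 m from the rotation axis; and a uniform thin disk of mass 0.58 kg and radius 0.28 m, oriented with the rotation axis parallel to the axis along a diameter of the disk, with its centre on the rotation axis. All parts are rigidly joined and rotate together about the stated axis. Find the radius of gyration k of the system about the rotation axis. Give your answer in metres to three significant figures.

Annular disk: I_cm = (1/2)M(R²+r²) = (1/2)(3.2)[(0.45)² + (0.39)²] = 0.56736 kg m²; centre at d = 0.69 m, so I = I_cm + Md² gives I = 0.56736 + (3.2)(0.69)² = 2.0909 kg m².
Thin disk: I_cm = (1/4)MR² = (1/4)(0.58)(0.28)² = 0.011368 kg m²; axis through the centre, so I = 0.011368 kg m².
Total I = 2.1022 kg m²; total mass M = 3.78 kg.
k = √(I/M) = √(2.1022/3.78) = 0.74575 m.

0.746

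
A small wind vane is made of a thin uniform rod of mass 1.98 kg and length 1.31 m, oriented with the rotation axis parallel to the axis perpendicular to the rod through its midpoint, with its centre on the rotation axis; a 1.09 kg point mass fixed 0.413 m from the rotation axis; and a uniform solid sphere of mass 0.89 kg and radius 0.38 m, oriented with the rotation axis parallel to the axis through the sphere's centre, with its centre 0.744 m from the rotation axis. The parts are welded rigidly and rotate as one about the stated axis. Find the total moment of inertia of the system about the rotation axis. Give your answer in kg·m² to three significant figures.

Thin rod: I_cm = (1/12)ML² = (1/12)(1.98)(1.31)² = 0.28316 kg·m²; axis through the centre, so I = 0.28316 kg·m².
Point mass: I_cm = 0; centre at d = 0.413 m, so I = I_cm + Md² gives I = 0 + (1.09)(0.413)² = 0.18592 kg·m².
Solid sphere: I_cm = (2/5)MR² = (2/5)(0.89)(0.38)² = 0.051406 kg·m²; centre at d = 0.744 m, so I = I_cm + Md² gives I = 0.051406 + (0.89)(0.744)² = 0.54405 kg·m².
Total I = 0.28316 + 0.18592 + 0.54405 = 1.0131 kg·m².

1.01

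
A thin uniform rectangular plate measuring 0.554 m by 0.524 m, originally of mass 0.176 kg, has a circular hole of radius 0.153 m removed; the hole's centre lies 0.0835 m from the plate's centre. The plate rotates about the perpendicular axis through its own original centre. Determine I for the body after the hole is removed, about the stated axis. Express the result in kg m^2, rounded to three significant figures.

0.00770

Unpierced body about its centre: I₀ = (1/12)M(a²+b²) = (1/12)(0.176)[(0.554)² + (0.524)²] = 0.0085285 kg m^2.
The removed disk has mass m = M·πr²/(ab) = (0.176)·π(0.153)²/(0.554·0.524) = 0.044587 kg (same uniform areal density).
Its moment of inertia about the rotation axis (parallel-axis theorem): I_hole = (1/2)mr² + md² = (1/2)(0.044587)(0.153)² + (0.044587)(0.0835)² = 0.00083273 kg m^2.
Treating the hole as negative mass, I = I₀ − I_hole = 0.0085285 − 0.00083273 = 0.0076958 kg m^2.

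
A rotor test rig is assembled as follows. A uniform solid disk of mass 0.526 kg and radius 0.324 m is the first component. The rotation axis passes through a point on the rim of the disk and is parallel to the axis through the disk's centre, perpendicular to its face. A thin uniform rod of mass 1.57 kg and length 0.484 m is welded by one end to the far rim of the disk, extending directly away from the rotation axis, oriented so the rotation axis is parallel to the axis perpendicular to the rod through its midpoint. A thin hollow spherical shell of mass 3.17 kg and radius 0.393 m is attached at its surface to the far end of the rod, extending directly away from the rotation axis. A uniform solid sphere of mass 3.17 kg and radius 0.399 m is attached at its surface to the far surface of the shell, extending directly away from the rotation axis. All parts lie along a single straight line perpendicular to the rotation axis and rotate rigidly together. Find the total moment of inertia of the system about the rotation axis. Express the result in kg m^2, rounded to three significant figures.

Solid disk: I_cm = (1/2)MR² = (1/2)(0.526)(0.324)² = 0.027609 kg m^2; centre at d = 0.324 m, so I = I_cm + Md² gives I = 0.027609 + (0.526)(0.324)² = 0.082826 kg m^2.
Thin rod: I_cm = (1/12)ML² = (1/12)(1.57)(0.484)² = 0.030648 kg m^2; centre at d = 0.324 + 0.324 + 0.242 = 0.89 m, so I = I_cm + Md² gives I = 0.030648 + (1.57)(0.89)² = 1.2742 kg m^2.
Spherical shell: I_cm = (2/3)MR² = (2/3)(3.17)(0.393)² = 0.3264 kg m^2; centre at d = 0.324 + 0.324 + 0.242 + 0.242 + 0.393 = 1.525 m, so I = I_cm + Md² gives I = 0.3264 + (3.17)(1.525)² = 7.6986 kg m^2.
Solid sphere: I_cm = (2/5)MR² = (2/5)(3.17)(0.399)² = 0.20187 kg m^2; centre at d = 0.324 + 0.324 + 0.242 + 0.242 + 0.393 + 0.393 + 0.399 = 2.317 m, so I = I_cm + Md² gives I = 0.20187 + (3.17)(2.317)² = 17.22 kg m^2.
Total I = 0.082826 + 1.2742 + 7.6986 + 17.22 = 26.276 kg m^2.

26.3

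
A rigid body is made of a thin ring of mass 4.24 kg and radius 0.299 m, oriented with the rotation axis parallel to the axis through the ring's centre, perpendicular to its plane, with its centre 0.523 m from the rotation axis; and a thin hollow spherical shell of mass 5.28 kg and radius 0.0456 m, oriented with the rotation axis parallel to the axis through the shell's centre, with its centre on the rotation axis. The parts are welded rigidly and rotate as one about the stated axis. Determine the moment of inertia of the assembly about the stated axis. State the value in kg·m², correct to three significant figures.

Thin ring: I_cm = MR² = (4.24)(0.299)² = 0.37906 kg·m²; centre at d = 0.523 m, so the parallel axis theorem gives I = 0.37906 + (4.24)(0.523)² = 1.5388 kg·m².
Spherical shell: I_cm = (2/3)MR² = (2/3)(5.28)(0.0456)² = 0.0073193 kg·m²; axis through the centre, so I = 0.0073193 kg·m².
Total I = 1.5388 + 0.0073193 = 1.5461 kg·m².

1.55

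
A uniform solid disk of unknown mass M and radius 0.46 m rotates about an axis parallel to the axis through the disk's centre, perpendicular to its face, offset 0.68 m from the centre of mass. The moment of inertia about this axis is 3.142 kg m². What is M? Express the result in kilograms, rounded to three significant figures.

I = I_cm + Md² = (1/2)MR² + Md² = M·[0.5·(0.46)² + (0.68)²] = M·0.5682.
So M = 3.142 / 0.5682 = 5.5297 kg.

5.53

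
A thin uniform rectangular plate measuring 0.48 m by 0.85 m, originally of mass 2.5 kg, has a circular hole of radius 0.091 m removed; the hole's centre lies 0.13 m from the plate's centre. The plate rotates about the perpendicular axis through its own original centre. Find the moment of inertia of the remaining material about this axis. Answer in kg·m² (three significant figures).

Unpierced body about its centre: I₀ = (1/12)M(a²+b²) = (1/12)(2.5)[(0.48)² + (0.85)²] = 0.19852 kg·m².
The removed disk has mass m = M·πr²/(ab) = (2.5)·π(0.091)²/(0.48·0.85) = 0.15941 kg (same uniform areal density).
Its moment of inertia about the rotation axis (parallel-axis theorem): I_hole = (1/2)mr² + md² = (1/2)(0.15941)(0.091)² + (0.15941)(0.13)² = 0.003354 kg·m².
Treating the hole as negative mass, I = I₀ − I_hole = 0.19852 − 0.003354 = 0.19517 kg·m².

0.195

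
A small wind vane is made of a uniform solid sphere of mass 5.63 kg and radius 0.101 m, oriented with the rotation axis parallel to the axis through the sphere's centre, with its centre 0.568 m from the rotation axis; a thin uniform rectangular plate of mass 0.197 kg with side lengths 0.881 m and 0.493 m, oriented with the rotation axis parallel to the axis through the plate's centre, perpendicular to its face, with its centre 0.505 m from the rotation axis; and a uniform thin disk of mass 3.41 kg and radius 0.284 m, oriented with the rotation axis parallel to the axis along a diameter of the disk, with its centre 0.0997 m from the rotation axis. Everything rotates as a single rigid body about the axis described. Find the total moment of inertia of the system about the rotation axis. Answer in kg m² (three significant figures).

Solid sphere: I_cm = (2/5)MR² = (2/5)(5.63)(0.101)² = 0.022973 kg m²; centre at d = 0.568 m, so I = I_cm + Md² gives I = 0.022973 + (5.63)(0.568)² = 1.8393 kg m².
Rectangular plate: I_cm = (1/12)M(a²+b²) = (1/12)(0.197)[(0.881)² + (0.493)²] = 0.016732 kg m²; centre at d = 0.505 m, so I = I_cm + Md² gives I = 0.016732 + (0.197)(0.505)² = 0.066972 kg m².
Thin disk: I_cm = (1/4)MR² = (1/4)(3.41)(0.284)² = 0.068759 kg m²; centre at d = 0.0997 m, so I = I_cm + Md² gives I = 0.068759 + (3.41)(0.0997)² = 0.10265 kg m².
Total I = 1.8393 + 0.066972 + 0.10265 = 2.009 kg m².

2.01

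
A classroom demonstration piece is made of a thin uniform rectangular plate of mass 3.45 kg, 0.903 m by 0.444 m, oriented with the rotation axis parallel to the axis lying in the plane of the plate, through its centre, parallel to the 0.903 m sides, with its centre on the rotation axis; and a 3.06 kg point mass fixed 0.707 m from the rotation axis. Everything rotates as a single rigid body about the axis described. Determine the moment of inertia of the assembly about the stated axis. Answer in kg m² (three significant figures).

1.59

Rectangular plate: I_cm = (1/12)Mb² = (1/12)(3.45)(0.444)² = 0.056677 kg m²; axis through the centre, so I = 0.056677 kg m².
Point mass: I_cm = 0; centre at d = 0.707 m, so the parallel axis theorem gives I = 0 + (3.06)(0.707)² = 1.5295 kg m².
Total I = 0.056677 + 1.5295 = 1.5862 kg m².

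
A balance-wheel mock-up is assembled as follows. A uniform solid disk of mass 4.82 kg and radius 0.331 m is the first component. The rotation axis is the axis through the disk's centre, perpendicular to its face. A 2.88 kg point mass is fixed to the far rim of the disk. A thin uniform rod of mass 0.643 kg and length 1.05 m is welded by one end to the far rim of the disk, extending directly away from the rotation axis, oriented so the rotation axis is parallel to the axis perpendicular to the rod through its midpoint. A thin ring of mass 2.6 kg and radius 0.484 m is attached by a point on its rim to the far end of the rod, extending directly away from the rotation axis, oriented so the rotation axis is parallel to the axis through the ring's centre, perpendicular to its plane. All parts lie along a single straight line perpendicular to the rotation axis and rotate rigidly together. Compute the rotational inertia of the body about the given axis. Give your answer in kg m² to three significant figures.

10.8

Solid disk: I_cm = (1/2)MR² = (1/2)(4.82)(0.331)² = 0.26404 kg m²; axis through the centre, so I = 0.26404 kg m².
Point mass: I_cm = 0; centre at d = 0.331 m, so the parallel axis theorem gives I = 0 + (2.88)(0.331)² = 0.31554 kg m².
Thin rod: I_cm = (1/12)ML² = (1/12)(0.643)(1.05)² = 0.059076 kg m²; centre at d = 0.331 + 0.525 = 0.856 m, so the parallel axis theorem gives I = 0.059076 + (0.643)(0.856)² = 0.53022 kg m².
Thin ring: I_cm = MR² = (2.6)(0.484)² = 0.60907 kg m²; centre at d = 0.331 + 0.525 + 0.525 + 0.484 = 1.865 m, so the parallel axis theorem gives I = 0.60907 + (2.6)(1.865)² = 9.6525 kg m².
Total I = 0.26404 + 0.31554 + 0.53022 + 9.6525 = 10.762 kg m².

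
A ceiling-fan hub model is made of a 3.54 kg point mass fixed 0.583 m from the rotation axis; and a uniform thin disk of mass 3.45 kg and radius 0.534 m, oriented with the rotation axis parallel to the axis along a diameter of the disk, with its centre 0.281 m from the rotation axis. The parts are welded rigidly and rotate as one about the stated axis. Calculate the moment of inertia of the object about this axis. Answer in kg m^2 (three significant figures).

Point mass: I_cm = 0; centre at d = 0.583 m, so the parallel axis theorem gives I = 0 + (3.54)(0.583)² = 1.2032 kg m^2.
Thin disk: I_cm = (1/4)MR² = (1/4)(3.45)(0.534)² = 0.24595 kg m^2; centre at d = 0.281 m, so the parallel axis theorem gives I = 0.24595 + (3.45)(0.281)² = 0.51836 kg m^2.
Total I = 1.2032 + 0.51836 = 1.7216 kg m^2.

1.72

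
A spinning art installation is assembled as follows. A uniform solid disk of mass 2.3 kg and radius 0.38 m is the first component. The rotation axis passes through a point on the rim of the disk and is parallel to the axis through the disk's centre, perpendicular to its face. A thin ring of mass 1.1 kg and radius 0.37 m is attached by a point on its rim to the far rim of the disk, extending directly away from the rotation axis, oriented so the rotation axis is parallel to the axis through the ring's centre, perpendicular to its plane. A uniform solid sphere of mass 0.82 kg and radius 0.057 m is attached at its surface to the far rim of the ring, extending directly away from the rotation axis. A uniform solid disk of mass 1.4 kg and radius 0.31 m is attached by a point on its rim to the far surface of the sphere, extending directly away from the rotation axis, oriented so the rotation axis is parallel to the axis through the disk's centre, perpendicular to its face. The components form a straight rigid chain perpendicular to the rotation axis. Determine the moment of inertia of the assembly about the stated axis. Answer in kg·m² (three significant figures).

9.29

Solid disk: I_cm = (1/2)MR² = (1/2)(2.3)(0.38)² = 0.16606 kg·m²; centre at d = 0.38 m, so the parallel axis theorem gives I = 0.16606 + (2.3)(0.38)² = 0.49818 kg·m².
Thin ring: I_cm = MR² = (1.1)(0.37)² = 0.15059 kg·m²; centre at d = 0.38 + 0.38 + 0.37 = 1.13 m, so the parallel axis theorem gives I = 0.15059 + (1.1)(1.13)² = 1.5552 kg·m².
Solid sphere: I_cm = (2/5)MR² = (2/5)(0.82)(0.057)² = 0.0010657 kg·m²; centre at d = 0.38 + 0.38 + 0.37 + 0.37 + 0.057 = 1.557 m, so the parallel axis theorem gives I = 0.0010657 + (0.82)(1.557)² = 1.9889 kg·m².
Solid disk: I_cm = (1/2)MR² = (1/2)(1.4)(0.31)² = 0.06727 kg·m²; centre at d = 0.38 + 0.38 + 0.37 + 0.37 + 0.057 + 0.057 + 0.31 = 1.924 m, so the parallel axis theorem gives I = 0.06727 + (1.4)(1.924)² = 5.2498 kg·m².
Total I = 0.49818 + 1.5552 + 1.9889 + 5.2498 = 9.2921 kg·m².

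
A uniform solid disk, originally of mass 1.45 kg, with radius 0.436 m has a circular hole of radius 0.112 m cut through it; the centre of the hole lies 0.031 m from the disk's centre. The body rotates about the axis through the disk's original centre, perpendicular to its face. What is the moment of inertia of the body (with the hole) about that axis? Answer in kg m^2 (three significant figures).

0.137

Unpierced body about its centre: I₀ = (1/2)MR² = (1/2)(1.45)(0.436)² = 0.13782 kg m^2.
The removed disk has mass m = M·(r/R)² = (1.45)(0.112/0.436)² = 0.095682 kg (same uniform areal density).
Its moment of inertia about the rotation axis (parallel-axis theorem): I_hole = (1/2)mr² + md² = (1/2)(0.095682)(0.112)² + (0.095682)(0.031)² = 0.00069207 kg m^2.
Treating the hole as negative mass, I = I₀ − I_hole = 0.13782 − 0.00069207 = 0.13713 kg m^2.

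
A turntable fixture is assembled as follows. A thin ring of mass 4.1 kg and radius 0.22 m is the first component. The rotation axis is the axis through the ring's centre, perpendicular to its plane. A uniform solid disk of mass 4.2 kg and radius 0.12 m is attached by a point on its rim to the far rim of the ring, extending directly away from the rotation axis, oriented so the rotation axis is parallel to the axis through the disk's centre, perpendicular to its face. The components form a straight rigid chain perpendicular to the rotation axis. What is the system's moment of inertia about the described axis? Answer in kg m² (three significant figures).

0.714

Thin ring: I_cm = MR² = (4.1)(0.22)² = 0.19844 kg m²; axis through the centre, so I = 0.19844 kg m².
Solid disk: I_cm = (1/2)MR² = (1/2)(4.2)(0.12)² = 0.03024 kg m²; centre at d = 0.22 + 0.12 = 0.34 m, so I = I_cm + Md² gives I = 0.03024 + (4.2)(0.34)² = 0.51576 kg m².
Total I = 0.19844 + 0.51576 = 0.7142 kg m².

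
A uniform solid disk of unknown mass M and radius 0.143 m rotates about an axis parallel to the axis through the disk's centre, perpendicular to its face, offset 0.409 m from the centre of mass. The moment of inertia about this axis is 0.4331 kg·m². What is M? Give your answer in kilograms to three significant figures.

2.44

I = I_cm + Md² = (1/2)MR² + Md² = M·[0.5·(0.143)² + (0.409)²] = M·0.17751.
So M = 0.4331 / 0.17751 = 2.4399 kg.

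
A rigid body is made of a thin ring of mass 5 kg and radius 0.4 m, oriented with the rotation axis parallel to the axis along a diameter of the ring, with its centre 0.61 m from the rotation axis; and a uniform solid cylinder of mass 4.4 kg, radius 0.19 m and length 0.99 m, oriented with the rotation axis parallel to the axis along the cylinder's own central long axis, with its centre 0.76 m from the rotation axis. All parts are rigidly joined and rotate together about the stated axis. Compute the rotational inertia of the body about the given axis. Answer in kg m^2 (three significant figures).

4.88

Thin ring: I_cm = (1/2)MR² = (1/2)(5)(0.4)² = 0.4 kg m^2; centre at d = 0.61 m, so the parallel axis theorem gives I = 0.4 + (5)(0.61)² = 2.2605 kg m^2.
Solid cylinder: I_cm = (1/2)MR² = (1/2)(4.4)(0.19)² = 0.07942 kg m^2; centre at d = 0.76 m, so the parallel axis theorem gives I = 0.07942 + (4.4)(0.76)² = 2.6209 kg m^2.
Total I = 2.2605 + 2.6209 = 4.8814 kg m^2.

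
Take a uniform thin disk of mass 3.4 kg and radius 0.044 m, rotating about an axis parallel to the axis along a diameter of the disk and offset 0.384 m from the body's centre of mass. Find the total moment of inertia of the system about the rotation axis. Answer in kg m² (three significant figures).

0.503

I_cm = (1/4)MR² = (1/4)(3.4)(0.044)² = 0.0016456 kg m²; centre at d = 0.384 m, so I = I_cm + Md² gives I = 0.0016456 + (3.4)(0.384)² = 0.503 kg m².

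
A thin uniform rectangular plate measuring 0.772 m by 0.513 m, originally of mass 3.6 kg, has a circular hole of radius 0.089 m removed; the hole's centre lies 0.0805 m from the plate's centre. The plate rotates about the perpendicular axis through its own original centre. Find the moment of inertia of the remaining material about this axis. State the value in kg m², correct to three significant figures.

0.255

Unpierced body about its centre: I₀ = (1/12)M(a²+b²) = (1/12)(3.6)[(0.772)² + (0.513)²] = 0.25775 kg m².
The removed disk has mass m = M·πr²/(ab) = (3.6)·π(0.089)²/(0.772·0.513) = 0.2262 kg (same uniform areal density).
Its moment of inertia about the rotation axis (parallel-axis theorem): I_hole = (1/2)mr² + md² = (1/2)(0.2262)(0.089)² + (0.2262)(0.0805)² = 0.0023617 kg m².
Treating the hole as negative mass, I = I₀ − I_hole = 0.25775 − 0.0023617 = 0.25538 kg m².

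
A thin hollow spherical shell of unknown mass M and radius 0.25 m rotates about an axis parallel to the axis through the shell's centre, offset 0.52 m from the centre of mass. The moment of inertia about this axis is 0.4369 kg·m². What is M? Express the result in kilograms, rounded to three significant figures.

1.40

I = I_cm + Md² = (2/3)MR² + Md² = M·[0.666667·(0.25)² + (0.52)²] = M·0.31207.
So M = 0.4369 / 0.31207 = 1.4 kg.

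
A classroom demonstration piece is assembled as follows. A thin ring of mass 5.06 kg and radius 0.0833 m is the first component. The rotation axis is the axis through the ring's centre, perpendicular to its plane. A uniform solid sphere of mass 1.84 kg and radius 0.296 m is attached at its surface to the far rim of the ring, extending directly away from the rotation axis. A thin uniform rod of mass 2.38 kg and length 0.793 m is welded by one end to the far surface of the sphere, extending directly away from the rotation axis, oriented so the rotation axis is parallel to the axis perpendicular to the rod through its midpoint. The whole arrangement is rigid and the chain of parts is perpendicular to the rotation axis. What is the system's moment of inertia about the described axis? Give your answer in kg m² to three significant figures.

Thin ring: I_cm = MR² = (5.06)(0.0833)² = 0.035111 kg m²; axis through the centre, so I = 0.035111 kg m².
Solid sphere: I_cm = (2/5)MR² = (2/5)(1.84)(0.296)² = 0.064485 kg m²; centre at d = 0.0833 + 0.296 = 0.3793 m, so I = I_cm + Md² gives I = 0.064485 + (1.84)(0.3793)² = 0.3292 kg m².
Thin rod: I_cm = (1/12)ML² = (1/12)(2.38)(0.793)² = 0.12472 kg m²; centre at d = 0.0833 + 0.296 + 0.296 + 0.3965 = 1.0718 m, so I = I_cm + Md² gives I = 0.12472 + (2.38)(1.0718)² = 2.8588 kg m².
Total I = 0.035111 + 0.3292 + 2.8588 = 3.2231 kg m².

3.22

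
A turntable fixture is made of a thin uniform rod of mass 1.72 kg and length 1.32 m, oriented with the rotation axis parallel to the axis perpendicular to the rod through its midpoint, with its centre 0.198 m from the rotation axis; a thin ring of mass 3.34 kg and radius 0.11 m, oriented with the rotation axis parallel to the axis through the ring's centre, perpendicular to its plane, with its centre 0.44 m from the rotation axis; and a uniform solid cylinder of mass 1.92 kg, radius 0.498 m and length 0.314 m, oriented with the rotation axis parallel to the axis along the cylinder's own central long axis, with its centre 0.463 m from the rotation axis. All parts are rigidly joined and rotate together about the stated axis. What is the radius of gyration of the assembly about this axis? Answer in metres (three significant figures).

0.487

Thin rod: I_cm = (1/12)ML² = (1/12)(1.72)(1.32)² = 0.24974 kg m^2; centre at d = 0.198 m, so the parallel axis theorem gives I = 0.24974 + (1.72)(0.198)² = 0.31717 kg m^2.
Thin ring: I_cm = MR² = (3.34)(0.11)² = 0.040414 kg m^2; centre at d = 0.44 m, so the parallel axis theorem gives I = 0.040414 + (3.34)(0.44)² = 0.68704 kg m^2.
Solid cylinder: I_cm = (1/2)MR² = (1/2)(1.92)(0.498)² = 0.23808 kg m^2; centre at d = 0.463 m, so the parallel axis theorem gives I = 0.23808 + (1.92)(0.463)² = 0.64967 kg m^2.
Total I = 1.6539 kg m^2; total mass M = 6.98 kg.
k = √(I/M) = √(1.6539/6.98) = 0.48677 m.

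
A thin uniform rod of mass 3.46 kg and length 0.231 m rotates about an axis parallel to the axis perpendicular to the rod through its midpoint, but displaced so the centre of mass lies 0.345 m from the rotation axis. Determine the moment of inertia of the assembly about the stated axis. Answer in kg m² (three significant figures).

0.427

I_cm = (1/12)ML² = (1/12)(3.46)(0.231)² = 0.015386 kg m²; centre at d = 0.345 m, so the parallel axis theorem gives I = 0.015386 + (3.46)(0.345)² = 0.42721 kg m².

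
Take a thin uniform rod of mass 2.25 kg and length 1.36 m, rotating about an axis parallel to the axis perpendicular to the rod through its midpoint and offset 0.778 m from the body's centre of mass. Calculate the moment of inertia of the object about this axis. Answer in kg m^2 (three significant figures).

1.71

I_cm = (1/12)ML² = (1/12)(2.25)(1.36)² = 0.3468 kg m^2; centre at d = 0.778 m, so I = I_cm + Md² gives I = 0.3468 + (2.25)(0.778)² = 1.7087 kg m^2.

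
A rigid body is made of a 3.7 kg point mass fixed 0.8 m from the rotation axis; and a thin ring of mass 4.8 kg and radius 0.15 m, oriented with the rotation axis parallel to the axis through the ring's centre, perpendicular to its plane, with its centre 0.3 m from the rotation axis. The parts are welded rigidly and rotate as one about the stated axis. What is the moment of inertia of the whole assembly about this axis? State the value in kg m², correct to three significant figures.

2.91

Point mass: I_cm = 0; centre at d = 0.8 m, so the parallel axis theorem gives I = 0 + (3.7)(0.8)² = 2.368 kg m².
Thin ring: I_cm = MR² = (4.8)(0.15)² = 0.108 kg m²; centre at d = 0.3 m, so the parallel axis theorem gives I = 0.108 + (4.8)(0.3)² = 0.54 kg m².
Total I = 2.368 + 0.54 = 2.908 kg m².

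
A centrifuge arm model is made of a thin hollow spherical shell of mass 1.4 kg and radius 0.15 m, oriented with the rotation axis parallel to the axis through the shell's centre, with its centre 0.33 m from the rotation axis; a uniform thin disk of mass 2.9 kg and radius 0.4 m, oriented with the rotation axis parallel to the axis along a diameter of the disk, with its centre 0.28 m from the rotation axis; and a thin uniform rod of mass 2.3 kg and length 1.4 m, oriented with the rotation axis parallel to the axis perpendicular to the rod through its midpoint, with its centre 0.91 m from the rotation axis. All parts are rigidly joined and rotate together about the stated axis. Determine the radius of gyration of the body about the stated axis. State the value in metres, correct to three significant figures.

Spherical shell: I_cm = (2/3)MR² = (2/3)(1.4)(0.15)² = 0.021 kg m^2; centre at d = 0.33 m, so the parallel axis theorem gives I = 0.021 + (1.4)(0.33)² = 0.17346 kg m^2.
Thin disk: I_cm = (1/4)MR² = (1/4)(2.9)(0.4)² = 0.116 kg m^2; centre at d = 0.28 m, so the parallel axis theorem gives I = 0.116 + (2.9)(0.28)² = 0.34336 kg m^2.
Thin rod: I_cm = (1/12)ML² = (1/12)(2.3)(1.4)² = 0.37567 kg m^2; centre at d = 0.91 m, so the parallel axis theorem gives I = 0.37567 + (2.3)(0.91)² = 2.2803 kg m^2.
Total I = 2.7971 kg m^2; total mass M = 6.6 kg.
k = √(I/M) = √(2.7971/6.6) = 0.651 m.

0.651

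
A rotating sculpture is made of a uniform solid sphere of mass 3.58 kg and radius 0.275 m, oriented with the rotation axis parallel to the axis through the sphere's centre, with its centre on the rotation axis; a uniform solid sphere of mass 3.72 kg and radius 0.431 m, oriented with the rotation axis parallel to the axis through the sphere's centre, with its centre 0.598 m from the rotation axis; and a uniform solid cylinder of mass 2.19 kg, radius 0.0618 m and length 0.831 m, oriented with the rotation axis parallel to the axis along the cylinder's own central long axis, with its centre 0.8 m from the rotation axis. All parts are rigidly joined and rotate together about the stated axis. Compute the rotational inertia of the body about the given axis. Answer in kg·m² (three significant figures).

3.12

Solid sphere: I_cm = (2/5)MR² = (2/5)(3.58)(0.275)² = 0.1083 kg·m²; axis through the centre, so I = 0.1083 kg·m².
Solid sphere: I_cm = (2/5)MR² = (2/5)(3.72)(0.431)² = 0.27641 kg·m²; centre at d = 0.598 m, so the parallel axis theorem gives I = 0.27641 + (3.72)(0.598)² = 1.6067 kg·m².
Solid cylinder: I_cm = (1/2)MR² = (1/2)(2.19)(0.0618)² = 0.0041821 kg·m²; centre at d = 0.8 m, so the parallel axis theorem gives I = 0.0041821 + (2.19)(0.8)² = 1.4058 kg·m².
Total I = 0.1083 + 1.6067 + 1.4058 = 3.1208 kg·m².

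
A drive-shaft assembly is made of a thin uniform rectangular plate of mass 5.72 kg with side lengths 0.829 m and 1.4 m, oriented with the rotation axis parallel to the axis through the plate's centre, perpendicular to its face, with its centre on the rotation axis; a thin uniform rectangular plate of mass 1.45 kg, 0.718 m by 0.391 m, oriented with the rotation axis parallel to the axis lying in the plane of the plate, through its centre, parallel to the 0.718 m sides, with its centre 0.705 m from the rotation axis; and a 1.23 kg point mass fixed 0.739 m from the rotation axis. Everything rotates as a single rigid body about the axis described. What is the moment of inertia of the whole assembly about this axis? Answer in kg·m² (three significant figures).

Rectangular plate: I_cm = (1/12)M(a²+b²) = (1/12)(5.72)[(0.829)² + (1.4)²] = 1.2619 kg·m²; axis through the centre, so I = 1.2619 kg·m².
Rectangular plate: I_cm = (1/12)Mb² = (1/12)(1.45)(0.391)² = 0.018473 kg·m²; centre at d = 0.705 m, so the parallel axis theorem gives I = 0.018473 + (1.45)(0.705)² = 0.73916 kg·m².
Point mass: I_cm = 0; centre at d = 0.739 m, so the parallel axis theorem gives I = 0 + (1.23)(0.739)² = 0.67173 kg·m².
Total I = 1.2619 + 0.73916 + 0.67173 = 2.6727 kg·m².

2.67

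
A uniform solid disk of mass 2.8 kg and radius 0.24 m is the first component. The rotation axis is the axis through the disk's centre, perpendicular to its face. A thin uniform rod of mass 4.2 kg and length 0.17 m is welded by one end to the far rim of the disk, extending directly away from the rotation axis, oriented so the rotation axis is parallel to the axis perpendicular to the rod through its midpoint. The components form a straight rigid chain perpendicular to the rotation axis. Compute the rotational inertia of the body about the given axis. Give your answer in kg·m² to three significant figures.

0.534

Solid disk: I_cm = (1/2)MR² = (1/2)(2.8)(0.24)² = 0.08064 kg·m²; axis through the centre, so I = 0.08064 kg·m².
Thin rod: I_cm = (1/12)ML² = (1/12)(4.2)(0.17)² = 0.010115 kg·m²; centre at d = 0.24 + 0.085 = 0.325 m, so I = I_cm + Md² gives I = 0.010115 + (4.2)(0.325)² = 0.45374 kg·m².
Total I = 0.08064 + 0.45374 = 0.53438 kg·m².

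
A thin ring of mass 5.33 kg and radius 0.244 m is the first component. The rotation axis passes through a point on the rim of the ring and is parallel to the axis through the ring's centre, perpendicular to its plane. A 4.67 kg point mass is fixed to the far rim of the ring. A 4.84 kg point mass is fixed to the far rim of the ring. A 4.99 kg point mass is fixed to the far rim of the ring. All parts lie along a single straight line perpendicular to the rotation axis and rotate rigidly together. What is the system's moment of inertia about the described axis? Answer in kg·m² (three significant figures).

Thin ring: I_cm = MR² = (5.33)(0.244)² = 0.31733 kg·m²; centre at d = 0.244 m, so the parallel axis theorem gives I = 0.31733 + (5.33)(0.244)² = 0.63465 kg·m².
Point mass: I_cm = 0; centre at d = 0.244 + 0.244 = 0.488 m, so the parallel axis theorem gives I = 0 + (4.67)(0.488)² = 1.1121 kg·m².
Point mass: I_cm = 0; centre at d = 0.244 + 0.244 = 0.488 m, so the parallel axis theorem gives I = 0 + (4.84)(0.488)² = 1.1526 kg·m².
Point mass: I_cm = 0; centre at d = 0.244 + 0.244 = 0.488 m, so the parallel axis theorem gives I = 0 + (4.99)(0.488)² = 1.1883 kg·m².
Total I = 0.63465 + 1.1121 + 1.1526 + 1.1883 = 4.0877 kg·m².

4.09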